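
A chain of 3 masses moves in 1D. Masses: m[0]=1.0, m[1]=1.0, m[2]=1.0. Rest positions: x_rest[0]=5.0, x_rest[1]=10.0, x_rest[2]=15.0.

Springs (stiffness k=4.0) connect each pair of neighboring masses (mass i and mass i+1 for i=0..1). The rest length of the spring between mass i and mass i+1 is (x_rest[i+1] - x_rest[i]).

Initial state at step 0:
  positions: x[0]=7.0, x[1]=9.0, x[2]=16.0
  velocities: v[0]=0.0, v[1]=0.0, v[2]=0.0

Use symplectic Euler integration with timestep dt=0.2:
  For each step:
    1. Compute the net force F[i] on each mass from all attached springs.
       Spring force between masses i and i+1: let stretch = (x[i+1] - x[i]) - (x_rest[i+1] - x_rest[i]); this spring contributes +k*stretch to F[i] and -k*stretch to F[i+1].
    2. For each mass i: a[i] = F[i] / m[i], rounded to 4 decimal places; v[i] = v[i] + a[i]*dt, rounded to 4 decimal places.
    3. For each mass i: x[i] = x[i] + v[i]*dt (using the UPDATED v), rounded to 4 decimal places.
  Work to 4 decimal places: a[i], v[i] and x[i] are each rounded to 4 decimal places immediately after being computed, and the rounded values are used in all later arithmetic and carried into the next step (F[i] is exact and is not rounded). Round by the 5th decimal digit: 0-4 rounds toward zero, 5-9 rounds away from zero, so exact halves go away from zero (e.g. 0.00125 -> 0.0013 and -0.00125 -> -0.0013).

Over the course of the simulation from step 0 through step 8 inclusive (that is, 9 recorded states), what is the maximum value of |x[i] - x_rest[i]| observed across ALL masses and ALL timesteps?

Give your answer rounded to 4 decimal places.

Step 0: x=[7.0000 9.0000 16.0000] v=[0.0000 0.0000 0.0000]
Step 1: x=[6.5200 9.8000 15.6800] v=[-2.4000 4.0000 -1.6000]
Step 2: x=[5.7648 11.0160 15.2192] v=[-3.7760 6.0800 -2.3040]
Step 3: x=[5.0498 12.0643 14.8859] v=[-3.5750 5.2416 -1.6666]
Step 4: x=[4.6571 12.4418 14.9011] v=[-1.9634 1.8873 0.0761]
Step 5: x=[4.7100 11.9672 15.3228] v=[0.2644 -2.3730 2.1087]
Step 6: x=[5.1240 10.8683 16.0076] v=[2.0702 -5.4943 3.4242]
Step 7: x=[5.6571 9.6726 16.6702] v=[2.6656 -5.9783 3.3128]
Step 8: x=[6.0327 8.9541 17.0131] v=[1.8780 -3.5926 1.7147]
Max displacement = 2.4418

Answer: 2.4418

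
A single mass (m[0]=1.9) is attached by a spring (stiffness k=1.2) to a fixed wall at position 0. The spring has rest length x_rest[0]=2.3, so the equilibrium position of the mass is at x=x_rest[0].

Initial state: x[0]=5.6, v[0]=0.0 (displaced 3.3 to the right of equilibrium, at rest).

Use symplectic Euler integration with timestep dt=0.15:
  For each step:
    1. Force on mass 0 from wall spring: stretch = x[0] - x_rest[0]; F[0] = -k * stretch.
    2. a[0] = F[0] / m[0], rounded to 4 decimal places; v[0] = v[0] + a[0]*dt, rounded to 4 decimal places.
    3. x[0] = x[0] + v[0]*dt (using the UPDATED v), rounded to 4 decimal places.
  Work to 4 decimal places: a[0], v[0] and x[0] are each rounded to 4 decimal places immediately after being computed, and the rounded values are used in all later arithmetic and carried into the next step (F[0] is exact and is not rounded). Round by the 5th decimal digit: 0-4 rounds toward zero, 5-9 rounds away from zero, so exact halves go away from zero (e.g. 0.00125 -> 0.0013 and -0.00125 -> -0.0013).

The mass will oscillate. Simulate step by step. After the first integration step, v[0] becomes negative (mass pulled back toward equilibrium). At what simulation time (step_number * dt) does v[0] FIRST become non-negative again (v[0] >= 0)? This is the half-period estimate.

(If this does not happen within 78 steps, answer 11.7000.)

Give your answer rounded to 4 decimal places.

Step 0: x=[5.6000] v=[0.0000]
Step 1: x=[5.5531] v=[-0.3126]
Step 2: x=[5.4600] v=[-0.6208]
Step 3: x=[5.3220] v=[-0.9202]
Step 4: x=[5.1410] v=[-1.2065]
Step 5: x=[4.9197] v=[-1.4756]
Step 6: x=[4.6611] v=[-1.7238]
Step 7: x=[4.3690] v=[-1.9475]
Step 8: x=[4.0475] v=[-2.1435]
Step 9: x=[3.7011] v=[-2.3091]
Step 10: x=[3.3348] v=[-2.4418]
Step 11: x=[2.9538] v=[-2.5398]
Step 12: x=[2.5635] v=[-2.6017]
Step 13: x=[2.1695] v=[-2.6267]
Step 14: x=[1.7774] v=[-2.6143]
Step 15: x=[1.3927] v=[-2.5648]
Step 16: x=[1.0209] v=[-2.4789]
Step 17: x=[0.6672] v=[-2.3577]
Step 18: x=[0.3368] v=[-2.2030]
Step 19: x=[0.0343] v=[-2.0170]
Step 20: x=[-0.2361] v=[-1.8024]
Step 21: x=[-0.4704] v=[-1.5621]
Step 22: x=[-0.6653] v=[-1.2996]
Step 23: x=[-0.8181] v=[-1.0187]
Step 24: x=[-0.9266] v=[-0.7233]
Step 25: x=[-0.9892] v=[-0.4176]
Step 26: x=[-1.0051] v=[-0.1060]
Step 27: x=[-0.9740] v=[0.2071]
First v>=0 after going negative at step 27, time=4.0500

Answer: 4.0500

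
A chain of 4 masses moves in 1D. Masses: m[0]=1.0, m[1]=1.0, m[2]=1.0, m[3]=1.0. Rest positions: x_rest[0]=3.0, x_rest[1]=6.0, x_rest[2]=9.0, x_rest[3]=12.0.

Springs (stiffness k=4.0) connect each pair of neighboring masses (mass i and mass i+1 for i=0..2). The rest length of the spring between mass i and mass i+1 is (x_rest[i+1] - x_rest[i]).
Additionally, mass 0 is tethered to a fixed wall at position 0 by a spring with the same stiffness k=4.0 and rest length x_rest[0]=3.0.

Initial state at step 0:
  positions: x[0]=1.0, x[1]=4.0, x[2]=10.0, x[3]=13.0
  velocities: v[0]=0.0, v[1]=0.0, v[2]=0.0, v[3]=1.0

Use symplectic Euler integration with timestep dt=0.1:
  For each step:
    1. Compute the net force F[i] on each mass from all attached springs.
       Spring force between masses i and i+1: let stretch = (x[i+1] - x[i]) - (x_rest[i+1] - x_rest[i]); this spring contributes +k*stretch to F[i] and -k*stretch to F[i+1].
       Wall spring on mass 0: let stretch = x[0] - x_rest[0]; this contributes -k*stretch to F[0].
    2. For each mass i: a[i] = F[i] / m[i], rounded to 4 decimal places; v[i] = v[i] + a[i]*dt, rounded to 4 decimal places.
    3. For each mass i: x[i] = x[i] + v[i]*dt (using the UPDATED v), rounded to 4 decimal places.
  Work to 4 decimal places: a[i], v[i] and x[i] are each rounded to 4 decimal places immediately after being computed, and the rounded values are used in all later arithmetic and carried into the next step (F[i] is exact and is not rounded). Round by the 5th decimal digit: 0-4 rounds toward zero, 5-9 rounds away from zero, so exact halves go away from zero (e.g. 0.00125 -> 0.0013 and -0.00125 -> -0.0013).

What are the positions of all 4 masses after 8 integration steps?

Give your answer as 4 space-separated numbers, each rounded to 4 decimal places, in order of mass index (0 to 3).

Step 0: x=[1.0000 4.0000 10.0000 13.0000] v=[0.0000 0.0000 0.0000 1.0000]
Step 1: x=[1.0800 4.1200 9.8800 13.1000] v=[0.8000 1.2000 -1.2000 1.0000]
Step 2: x=[1.2384 4.3488 9.6584 13.1912] v=[1.5840 2.2880 -2.2160 0.9120]
Step 3: x=[1.4717 4.6656 9.3657 13.2611] v=[2.3328 3.1677 -2.9267 0.6989]
Step 4: x=[1.7739 5.0426 9.0408 13.2952] v=[3.0217 3.7702 -3.2486 0.3407]
Step 5: x=[2.1359 5.4488 8.7262 13.2791] v=[3.6196 4.0620 -3.1461 -0.1611]
Step 6: x=[2.5449 5.8536 8.4626 13.2009] v=[4.0904 4.0478 -2.6359 -0.7823]
Step 7: x=[2.9845 6.2304 8.2842 13.0531] v=[4.3959 3.7679 -1.7842 -1.4776]
Step 8: x=[3.4346 6.5595 8.2144 12.8346] v=[4.5005 3.2911 -0.6982 -2.1852]

Answer: 3.4346 6.5595 8.2144 12.8346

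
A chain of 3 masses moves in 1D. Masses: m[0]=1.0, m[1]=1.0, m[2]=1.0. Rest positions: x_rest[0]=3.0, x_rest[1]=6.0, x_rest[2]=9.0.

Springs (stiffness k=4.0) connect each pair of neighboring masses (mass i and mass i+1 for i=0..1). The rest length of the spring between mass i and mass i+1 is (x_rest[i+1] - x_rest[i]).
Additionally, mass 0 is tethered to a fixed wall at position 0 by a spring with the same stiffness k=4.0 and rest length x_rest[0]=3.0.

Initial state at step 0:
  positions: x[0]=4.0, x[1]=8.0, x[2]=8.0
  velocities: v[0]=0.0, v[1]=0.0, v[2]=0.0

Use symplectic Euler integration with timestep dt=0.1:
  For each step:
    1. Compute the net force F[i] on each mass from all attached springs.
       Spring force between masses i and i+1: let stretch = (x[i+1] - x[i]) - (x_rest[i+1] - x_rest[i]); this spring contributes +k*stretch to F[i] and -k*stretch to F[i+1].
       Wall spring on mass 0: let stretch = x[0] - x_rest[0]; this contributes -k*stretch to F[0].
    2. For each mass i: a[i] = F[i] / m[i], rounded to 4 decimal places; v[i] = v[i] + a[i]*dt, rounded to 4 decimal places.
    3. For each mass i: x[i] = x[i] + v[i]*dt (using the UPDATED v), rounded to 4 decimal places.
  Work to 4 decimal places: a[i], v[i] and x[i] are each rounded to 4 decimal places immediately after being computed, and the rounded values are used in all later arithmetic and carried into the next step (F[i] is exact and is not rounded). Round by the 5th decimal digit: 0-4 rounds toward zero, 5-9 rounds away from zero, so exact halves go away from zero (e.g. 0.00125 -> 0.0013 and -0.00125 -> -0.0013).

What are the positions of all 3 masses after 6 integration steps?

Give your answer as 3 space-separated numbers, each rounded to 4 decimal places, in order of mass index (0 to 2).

Step 0: x=[4.0000 8.0000 8.0000] v=[0.0000 0.0000 0.0000]
Step 1: x=[4.0000 7.8400 8.1200] v=[0.0000 -1.6000 1.2000]
Step 2: x=[3.9936 7.5376 8.3488] v=[-0.0640 -3.0240 2.2880]
Step 3: x=[3.9692 7.1259 8.6652] v=[-0.2438 -4.1171 3.1635]
Step 4: x=[3.9123 6.6495 9.0400] v=[-0.5688 -4.7641 3.7478]
Step 5: x=[3.8084 6.1592 9.4392] v=[-1.0388 -4.9028 3.9916]
Step 6: x=[3.6462 5.7061 9.8272] v=[-1.6218 -4.5311 3.8796]

Answer: 3.6462 5.7061 9.8272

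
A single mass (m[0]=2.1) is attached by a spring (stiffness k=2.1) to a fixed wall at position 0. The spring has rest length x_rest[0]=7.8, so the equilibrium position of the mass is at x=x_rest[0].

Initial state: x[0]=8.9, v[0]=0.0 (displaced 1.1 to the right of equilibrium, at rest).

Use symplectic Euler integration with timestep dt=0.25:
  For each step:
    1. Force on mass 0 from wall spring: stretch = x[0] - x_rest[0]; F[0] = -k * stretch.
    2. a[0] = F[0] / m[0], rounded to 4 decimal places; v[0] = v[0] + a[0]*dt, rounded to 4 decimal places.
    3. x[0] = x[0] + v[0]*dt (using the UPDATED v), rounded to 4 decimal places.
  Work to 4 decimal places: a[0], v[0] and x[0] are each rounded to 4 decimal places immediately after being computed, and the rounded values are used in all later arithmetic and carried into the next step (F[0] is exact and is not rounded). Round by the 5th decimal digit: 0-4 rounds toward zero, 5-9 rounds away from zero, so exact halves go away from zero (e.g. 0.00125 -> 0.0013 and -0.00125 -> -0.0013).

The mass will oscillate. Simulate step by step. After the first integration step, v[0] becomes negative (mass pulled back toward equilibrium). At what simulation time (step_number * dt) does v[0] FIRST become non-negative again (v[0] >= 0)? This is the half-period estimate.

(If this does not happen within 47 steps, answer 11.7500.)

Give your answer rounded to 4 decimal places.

Step 0: x=[8.9000] v=[0.0000]
Step 1: x=[8.8313] v=[-0.2750]
Step 2: x=[8.6981] v=[-0.5328]
Step 3: x=[8.5088] v=[-0.7573]
Step 4: x=[8.2752] v=[-0.9345]
Step 5: x=[8.0119] v=[-1.0533]
Step 6: x=[7.7353] v=[-1.1063]
Step 7: x=[7.4628] v=[-1.0901]
Step 8: x=[7.2114] v=[-1.0058]
Step 9: x=[6.9967] v=[-0.8587]
Step 10: x=[6.8322] v=[-0.6579]
Step 11: x=[6.7282] v=[-0.4160]
Step 12: x=[6.6912] v=[-0.1481]
Step 13: x=[6.7235] v=[0.1291]
First v>=0 after going negative at step 13, time=3.2500

Answer: 3.2500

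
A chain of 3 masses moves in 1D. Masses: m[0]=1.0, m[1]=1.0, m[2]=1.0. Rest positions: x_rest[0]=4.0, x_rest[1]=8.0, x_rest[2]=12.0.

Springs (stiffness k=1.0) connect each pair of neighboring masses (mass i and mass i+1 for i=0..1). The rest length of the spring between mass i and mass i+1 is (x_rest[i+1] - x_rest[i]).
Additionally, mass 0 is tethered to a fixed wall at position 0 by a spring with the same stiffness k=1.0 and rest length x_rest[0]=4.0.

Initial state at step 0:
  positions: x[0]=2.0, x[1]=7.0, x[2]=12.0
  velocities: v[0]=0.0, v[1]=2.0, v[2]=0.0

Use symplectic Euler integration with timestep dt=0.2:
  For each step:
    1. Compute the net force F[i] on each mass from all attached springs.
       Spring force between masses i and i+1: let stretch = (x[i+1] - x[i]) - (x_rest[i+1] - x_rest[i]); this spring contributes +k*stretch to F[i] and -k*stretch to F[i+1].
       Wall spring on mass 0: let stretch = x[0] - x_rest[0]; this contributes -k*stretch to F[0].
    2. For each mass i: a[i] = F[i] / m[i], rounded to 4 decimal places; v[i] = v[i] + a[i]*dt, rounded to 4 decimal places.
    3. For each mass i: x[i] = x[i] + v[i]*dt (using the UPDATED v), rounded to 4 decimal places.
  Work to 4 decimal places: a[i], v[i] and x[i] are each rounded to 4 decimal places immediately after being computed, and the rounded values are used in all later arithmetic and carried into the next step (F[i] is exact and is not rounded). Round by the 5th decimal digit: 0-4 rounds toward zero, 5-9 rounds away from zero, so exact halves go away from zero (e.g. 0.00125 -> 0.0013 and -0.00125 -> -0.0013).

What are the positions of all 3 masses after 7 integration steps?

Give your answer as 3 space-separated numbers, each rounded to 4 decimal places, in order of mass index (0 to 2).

Step 0: x=[2.0000 7.0000 12.0000] v=[0.0000 2.0000 0.0000]
Step 1: x=[2.1200 7.4000 11.9600] v=[0.6000 2.0000 -0.2000]
Step 2: x=[2.3664 7.7712 11.8976] v=[1.2320 1.8560 -0.3120]
Step 3: x=[2.7343 8.0913 11.8301] v=[1.8397 1.6003 -0.3373]
Step 4: x=[3.2071 8.3466 11.7731] v=[2.3642 1.2767 -0.2851]
Step 5: x=[3.7572 8.5334 11.7390] v=[2.7507 0.9341 -0.1704]
Step 6: x=[4.3481 8.6574 11.7367] v=[2.9545 0.6200 -0.0115]
Step 7: x=[4.9374 8.7322 11.7712] v=[2.9467 0.3740 0.1726]

Answer: 4.9374 8.7322 11.7712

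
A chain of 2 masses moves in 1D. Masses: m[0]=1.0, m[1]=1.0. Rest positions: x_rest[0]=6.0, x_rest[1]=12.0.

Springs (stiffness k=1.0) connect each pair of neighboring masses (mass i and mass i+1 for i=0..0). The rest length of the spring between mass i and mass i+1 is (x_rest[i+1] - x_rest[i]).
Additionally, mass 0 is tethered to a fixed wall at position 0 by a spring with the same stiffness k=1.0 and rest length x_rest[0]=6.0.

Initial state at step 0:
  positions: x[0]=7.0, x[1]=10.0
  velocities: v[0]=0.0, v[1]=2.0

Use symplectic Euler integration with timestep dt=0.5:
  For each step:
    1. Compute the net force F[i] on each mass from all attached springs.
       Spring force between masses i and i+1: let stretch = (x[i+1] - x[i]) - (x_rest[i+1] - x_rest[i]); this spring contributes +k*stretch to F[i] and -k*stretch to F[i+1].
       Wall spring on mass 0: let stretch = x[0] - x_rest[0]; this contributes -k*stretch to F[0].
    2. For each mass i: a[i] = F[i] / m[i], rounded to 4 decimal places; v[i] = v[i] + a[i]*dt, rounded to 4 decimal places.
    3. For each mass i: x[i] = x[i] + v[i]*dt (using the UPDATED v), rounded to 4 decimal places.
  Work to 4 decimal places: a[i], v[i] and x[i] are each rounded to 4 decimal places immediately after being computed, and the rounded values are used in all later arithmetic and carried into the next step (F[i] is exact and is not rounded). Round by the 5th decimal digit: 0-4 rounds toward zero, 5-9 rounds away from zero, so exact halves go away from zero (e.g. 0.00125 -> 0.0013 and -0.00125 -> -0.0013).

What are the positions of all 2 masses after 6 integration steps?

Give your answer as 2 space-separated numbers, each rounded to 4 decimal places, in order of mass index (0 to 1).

Step 0: x=[7.0000 10.0000] v=[0.0000 2.0000]
Step 1: x=[6.0000 11.7500] v=[-2.0000 3.5000]
Step 2: x=[4.9375 13.5625] v=[-2.1250 3.6250]
Step 3: x=[4.7969 14.7188] v=[-0.2813 2.3125]
Step 4: x=[5.9375 14.8946] v=[2.2812 0.3516]
Step 5: x=[7.8330 14.3311] v=[3.7910 -1.1270]
Step 6: x=[9.3948 13.6431] v=[3.1236 -1.3761]

Answer: 9.3948 13.6431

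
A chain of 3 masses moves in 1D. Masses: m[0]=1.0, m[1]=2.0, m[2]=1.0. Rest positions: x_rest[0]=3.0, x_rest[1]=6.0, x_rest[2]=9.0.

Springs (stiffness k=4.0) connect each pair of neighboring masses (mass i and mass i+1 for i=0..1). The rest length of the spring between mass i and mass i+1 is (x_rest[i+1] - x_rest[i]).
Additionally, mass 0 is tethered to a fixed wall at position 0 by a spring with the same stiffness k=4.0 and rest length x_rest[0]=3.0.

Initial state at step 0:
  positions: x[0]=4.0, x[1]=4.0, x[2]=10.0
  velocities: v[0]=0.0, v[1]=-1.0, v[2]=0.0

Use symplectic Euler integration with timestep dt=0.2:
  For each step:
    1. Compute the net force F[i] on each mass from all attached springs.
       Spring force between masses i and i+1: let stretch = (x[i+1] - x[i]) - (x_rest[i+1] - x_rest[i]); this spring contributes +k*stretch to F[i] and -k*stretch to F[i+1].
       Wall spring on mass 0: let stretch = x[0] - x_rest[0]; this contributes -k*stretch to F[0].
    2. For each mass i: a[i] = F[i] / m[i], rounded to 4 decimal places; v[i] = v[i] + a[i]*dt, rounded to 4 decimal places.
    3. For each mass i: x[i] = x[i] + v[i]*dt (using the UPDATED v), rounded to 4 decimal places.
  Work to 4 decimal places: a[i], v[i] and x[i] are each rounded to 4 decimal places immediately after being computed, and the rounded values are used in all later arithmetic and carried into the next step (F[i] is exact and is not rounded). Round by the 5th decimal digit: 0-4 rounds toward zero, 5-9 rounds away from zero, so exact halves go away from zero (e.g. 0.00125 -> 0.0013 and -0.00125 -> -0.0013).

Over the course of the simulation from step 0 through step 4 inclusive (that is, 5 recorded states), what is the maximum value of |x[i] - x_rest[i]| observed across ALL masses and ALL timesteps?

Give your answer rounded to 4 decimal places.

Answer: 2.1804

Derivation:
Step 0: x=[4.0000 4.0000 10.0000] v=[0.0000 -1.0000 0.0000]
Step 1: x=[3.3600 4.2800 9.5200] v=[-3.2000 1.4000 -2.4000]
Step 2: x=[2.3296 4.9056 8.6816] v=[-5.1520 3.1280 -4.1920]
Step 3: x=[1.3386 5.6272 7.7190] v=[-4.9549 3.6080 -4.8128]
Step 4: x=[0.8196 6.1731 6.9018] v=[-2.5949 2.7293 -4.0862]
Max displacement = 2.1804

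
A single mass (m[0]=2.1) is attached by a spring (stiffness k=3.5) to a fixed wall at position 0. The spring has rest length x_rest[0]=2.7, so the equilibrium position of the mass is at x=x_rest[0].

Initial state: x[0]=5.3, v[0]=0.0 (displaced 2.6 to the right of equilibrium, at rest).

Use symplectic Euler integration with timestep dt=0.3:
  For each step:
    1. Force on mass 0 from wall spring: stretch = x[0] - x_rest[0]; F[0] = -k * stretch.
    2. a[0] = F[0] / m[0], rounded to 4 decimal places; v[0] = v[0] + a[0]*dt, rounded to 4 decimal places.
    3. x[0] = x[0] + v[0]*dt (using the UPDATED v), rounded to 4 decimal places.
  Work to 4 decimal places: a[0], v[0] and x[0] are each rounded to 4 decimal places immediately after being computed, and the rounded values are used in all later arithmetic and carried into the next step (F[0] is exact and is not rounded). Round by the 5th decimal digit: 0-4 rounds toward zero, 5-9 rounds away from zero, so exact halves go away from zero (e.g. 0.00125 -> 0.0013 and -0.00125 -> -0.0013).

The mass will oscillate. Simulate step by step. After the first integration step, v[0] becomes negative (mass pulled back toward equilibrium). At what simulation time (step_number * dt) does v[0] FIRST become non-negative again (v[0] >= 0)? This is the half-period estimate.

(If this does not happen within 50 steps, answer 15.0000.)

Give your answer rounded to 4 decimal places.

Answer: 2.7000

Derivation:
Step 0: x=[5.3000] v=[0.0000]
Step 1: x=[4.9100] v=[-1.3000]
Step 2: x=[4.1885] v=[-2.4050]
Step 3: x=[3.2437] v=[-3.1492]
Step 4: x=[2.2174] v=[-3.4211]
Step 5: x=[1.2635] v=[-3.1798]
Step 6: x=[0.5251] v=[-2.4615]
Step 7: x=[0.1129] v=[-1.3741]
Step 8: x=[0.0887] v=[-0.0806]
Step 9: x=[0.4562] v=[1.2251]
First v>=0 after going negative at step 9, time=2.7000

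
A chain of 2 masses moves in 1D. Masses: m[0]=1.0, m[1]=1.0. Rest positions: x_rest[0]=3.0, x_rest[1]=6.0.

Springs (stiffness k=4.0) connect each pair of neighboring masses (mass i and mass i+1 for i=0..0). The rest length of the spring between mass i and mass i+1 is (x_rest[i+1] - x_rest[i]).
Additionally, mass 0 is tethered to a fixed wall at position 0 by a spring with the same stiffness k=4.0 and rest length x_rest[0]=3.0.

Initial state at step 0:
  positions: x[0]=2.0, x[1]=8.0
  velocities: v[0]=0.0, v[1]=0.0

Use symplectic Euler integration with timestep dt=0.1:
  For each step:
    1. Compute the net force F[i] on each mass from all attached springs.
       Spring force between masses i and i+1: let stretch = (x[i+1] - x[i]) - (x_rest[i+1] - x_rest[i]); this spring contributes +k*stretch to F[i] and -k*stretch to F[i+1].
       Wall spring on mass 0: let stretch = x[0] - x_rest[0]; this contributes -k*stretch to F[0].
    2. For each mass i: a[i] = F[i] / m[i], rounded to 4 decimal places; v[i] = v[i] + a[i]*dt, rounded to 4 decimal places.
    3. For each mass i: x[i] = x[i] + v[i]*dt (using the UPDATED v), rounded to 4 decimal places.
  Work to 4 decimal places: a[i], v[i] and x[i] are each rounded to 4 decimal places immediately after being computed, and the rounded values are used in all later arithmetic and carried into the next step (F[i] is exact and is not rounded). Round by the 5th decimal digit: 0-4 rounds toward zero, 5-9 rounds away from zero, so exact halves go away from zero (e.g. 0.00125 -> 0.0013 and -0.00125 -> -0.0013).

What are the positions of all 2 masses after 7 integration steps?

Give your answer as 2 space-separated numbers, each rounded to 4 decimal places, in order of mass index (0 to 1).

Answer: 4.6213 5.8284

Derivation:
Step 0: x=[2.0000 8.0000] v=[0.0000 0.0000]
Step 1: x=[2.1600 7.8800] v=[1.6000 -1.2000]
Step 2: x=[2.4624 7.6512] v=[3.0240 -2.2880]
Step 3: x=[2.8739 7.3349] v=[4.1146 -3.1635]
Step 4: x=[3.3488 6.9601] v=[4.7494 -3.7479]
Step 5: x=[3.8342 6.5609] v=[4.8544 -3.9924]
Step 6: x=[4.2753 6.1726] v=[4.4114 -3.8831]
Step 7: x=[4.6213 5.8284] v=[3.4602 -3.4420]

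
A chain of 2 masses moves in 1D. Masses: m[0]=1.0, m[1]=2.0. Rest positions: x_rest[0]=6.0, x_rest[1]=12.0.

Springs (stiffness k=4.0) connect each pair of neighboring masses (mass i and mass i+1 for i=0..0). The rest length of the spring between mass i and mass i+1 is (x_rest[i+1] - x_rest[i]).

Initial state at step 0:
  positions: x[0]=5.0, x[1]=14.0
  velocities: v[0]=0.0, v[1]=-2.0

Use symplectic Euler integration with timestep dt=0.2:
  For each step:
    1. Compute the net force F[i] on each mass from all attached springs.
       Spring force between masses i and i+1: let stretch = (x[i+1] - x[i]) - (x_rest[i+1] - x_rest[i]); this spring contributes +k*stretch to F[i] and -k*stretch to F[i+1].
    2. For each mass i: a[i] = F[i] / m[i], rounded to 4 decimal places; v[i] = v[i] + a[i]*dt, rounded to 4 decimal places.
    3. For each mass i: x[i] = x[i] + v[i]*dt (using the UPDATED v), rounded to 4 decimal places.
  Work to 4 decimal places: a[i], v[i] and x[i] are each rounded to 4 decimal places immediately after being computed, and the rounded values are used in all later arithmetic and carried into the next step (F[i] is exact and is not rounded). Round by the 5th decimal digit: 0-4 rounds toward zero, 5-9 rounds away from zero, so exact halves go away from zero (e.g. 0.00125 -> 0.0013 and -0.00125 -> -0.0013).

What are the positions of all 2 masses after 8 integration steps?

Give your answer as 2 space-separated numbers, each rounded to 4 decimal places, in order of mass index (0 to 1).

Step 0: x=[5.0000 14.0000] v=[0.0000 -2.0000]
Step 1: x=[5.4800 13.3600] v=[2.4000 -3.2000]
Step 2: x=[6.2608 12.5696] v=[3.9040 -3.9520]
Step 3: x=[7.0910 11.7545] v=[4.1510 -4.0755]
Step 4: x=[7.7074 11.0463] v=[3.0818 -3.5409]
Step 5: x=[7.8980 10.5510] v=[0.9529 -2.4765]
Step 6: x=[7.5531 10.3235] v=[-1.7247 -1.1377]
Step 7: x=[6.6914 10.3543] v=[-4.3084 0.1541]
Step 8: x=[5.4558 10.5721] v=[-6.1781 1.0889]

Answer: 5.4558 10.5721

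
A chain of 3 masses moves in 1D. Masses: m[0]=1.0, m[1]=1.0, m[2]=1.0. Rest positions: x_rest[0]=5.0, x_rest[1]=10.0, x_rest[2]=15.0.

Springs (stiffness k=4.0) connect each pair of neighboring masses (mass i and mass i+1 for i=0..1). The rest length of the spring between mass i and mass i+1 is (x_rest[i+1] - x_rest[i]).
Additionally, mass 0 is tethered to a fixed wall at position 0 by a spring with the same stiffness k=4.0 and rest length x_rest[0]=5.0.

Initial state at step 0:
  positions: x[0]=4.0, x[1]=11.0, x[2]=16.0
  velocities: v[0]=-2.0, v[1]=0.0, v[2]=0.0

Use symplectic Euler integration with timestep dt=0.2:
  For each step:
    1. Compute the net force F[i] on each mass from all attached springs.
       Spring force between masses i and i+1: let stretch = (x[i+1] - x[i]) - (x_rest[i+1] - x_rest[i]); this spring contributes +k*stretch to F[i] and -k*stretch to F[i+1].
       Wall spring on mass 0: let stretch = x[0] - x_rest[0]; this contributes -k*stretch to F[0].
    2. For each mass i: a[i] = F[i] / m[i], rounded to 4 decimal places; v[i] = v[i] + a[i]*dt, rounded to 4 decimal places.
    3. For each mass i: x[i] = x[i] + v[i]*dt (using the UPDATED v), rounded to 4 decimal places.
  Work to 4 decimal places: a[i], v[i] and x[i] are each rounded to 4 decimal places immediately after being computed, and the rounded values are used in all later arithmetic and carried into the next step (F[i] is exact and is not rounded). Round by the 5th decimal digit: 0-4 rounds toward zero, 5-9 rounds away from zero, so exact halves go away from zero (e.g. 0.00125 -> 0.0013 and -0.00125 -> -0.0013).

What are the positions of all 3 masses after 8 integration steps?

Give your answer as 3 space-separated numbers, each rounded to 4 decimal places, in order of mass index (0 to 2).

Answer: 4.8880 10.5893 13.6597

Derivation:
Step 0: x=[4.0000 11.0000 16.0000] v=[-2.0000 0.0000 0.0000]
Step 1: x=[4.0800 10.6800 16.0000] v=[0.4000 -1.6000 0.0000]
Step 2: x=[4.5632 10.1552 15.9488] v=[2.4160 -2.6240 -0.2560]
Step 3: x=[5.2110 9.6627 15.7706] v=[3.2390 -2.4627 -0.8909]
Step 4: x=[5.7373 9.4352 15.4152] v=[2.6316 -1.1377 -1.7772]
Step 5: x=[5.9373 9.5728 14.9030] v=[1.0001 0.6880 -2.5612]
Step 6: x=[5.7690 9.9816 14.3379] v=[-0.8413 2.0438 -2.8254]
Step 7: x=[5.3517 10.4134 13.8758] v=[-2.0864 2.1588 -2.3104]
Step 8: x=[4.8880 10.5893 13.6597] v=[-2.3184 0.8794 -1.0803]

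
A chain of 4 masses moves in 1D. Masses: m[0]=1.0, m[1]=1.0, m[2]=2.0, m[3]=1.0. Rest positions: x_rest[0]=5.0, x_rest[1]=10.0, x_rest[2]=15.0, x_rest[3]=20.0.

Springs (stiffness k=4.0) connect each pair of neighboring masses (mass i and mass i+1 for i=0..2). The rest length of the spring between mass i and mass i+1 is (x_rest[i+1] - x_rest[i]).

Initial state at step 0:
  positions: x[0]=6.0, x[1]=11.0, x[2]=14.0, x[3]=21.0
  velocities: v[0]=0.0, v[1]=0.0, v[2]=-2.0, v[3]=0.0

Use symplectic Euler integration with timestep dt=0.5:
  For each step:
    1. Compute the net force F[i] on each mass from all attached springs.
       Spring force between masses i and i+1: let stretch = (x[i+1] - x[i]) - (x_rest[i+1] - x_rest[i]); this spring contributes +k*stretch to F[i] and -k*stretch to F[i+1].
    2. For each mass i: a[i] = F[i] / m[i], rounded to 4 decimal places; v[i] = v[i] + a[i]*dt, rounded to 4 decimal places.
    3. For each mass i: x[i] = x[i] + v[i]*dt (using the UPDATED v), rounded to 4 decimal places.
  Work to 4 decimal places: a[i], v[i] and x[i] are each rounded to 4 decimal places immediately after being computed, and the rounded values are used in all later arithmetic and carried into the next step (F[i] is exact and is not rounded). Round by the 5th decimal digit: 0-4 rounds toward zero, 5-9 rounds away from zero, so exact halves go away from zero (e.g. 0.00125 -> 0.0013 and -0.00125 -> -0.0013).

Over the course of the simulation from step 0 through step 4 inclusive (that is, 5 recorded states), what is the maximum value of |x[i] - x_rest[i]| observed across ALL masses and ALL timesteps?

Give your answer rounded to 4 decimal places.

Answer: 3.0000

Derivation:
Step 0: x=[6.0000 11.0000 14.0000 21.0000] v=[0.0000 0.0000 -2.0000 0.0000]
Step 1: x=[6.0000 9.0000 15.0000 19.0000] v=[0.0000 -4.0000 2.0000 -4.0000]
Step 2: x=[4.0000 10.0000 15.0000 18.0000] v=[-4.0000 2.0000 0.0000 -2.0000]
Step 3: x=[3.0000 10.0000 14.0000 19.0000] v=[-2.0000 0.0000 -2.0000 2.0000]
Step 4: x=[4.0000 7.0000 13.5000 20.0000] v=[2.0000 -6.0000 -1.0000 2.0000]
Max displacement = 3.0000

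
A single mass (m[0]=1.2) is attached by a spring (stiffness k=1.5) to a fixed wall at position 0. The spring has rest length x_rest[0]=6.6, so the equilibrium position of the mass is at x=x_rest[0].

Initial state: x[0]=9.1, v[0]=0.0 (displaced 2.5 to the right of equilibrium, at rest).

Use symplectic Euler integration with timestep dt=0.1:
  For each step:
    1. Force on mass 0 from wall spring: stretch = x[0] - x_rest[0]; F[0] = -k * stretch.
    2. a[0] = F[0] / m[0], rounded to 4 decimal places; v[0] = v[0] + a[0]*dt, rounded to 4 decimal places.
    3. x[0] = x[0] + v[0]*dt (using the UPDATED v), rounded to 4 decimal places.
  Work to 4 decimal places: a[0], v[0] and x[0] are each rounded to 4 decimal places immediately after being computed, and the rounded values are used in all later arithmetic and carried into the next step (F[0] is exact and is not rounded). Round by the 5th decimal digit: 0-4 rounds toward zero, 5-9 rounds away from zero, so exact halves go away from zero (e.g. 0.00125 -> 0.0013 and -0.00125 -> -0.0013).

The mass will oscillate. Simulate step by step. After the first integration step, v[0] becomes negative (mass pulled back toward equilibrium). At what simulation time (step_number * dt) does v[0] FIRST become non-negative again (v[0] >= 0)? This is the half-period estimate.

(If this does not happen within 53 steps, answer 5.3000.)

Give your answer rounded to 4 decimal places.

Answer: 2.9000

Derivation:
Step 0: x=[9.1000] v=[0.0000]
Step 1: x=[9.0688] v=[-0.3125]
Step 2: x=[9.0067] v=[-0.6211]
Step 3: x=[8.9145] v=[-0.9219]
Step 4: x=[8.7934] v=[-1.2112]
Step 5: x=[8.6449] v=[-1.4854]
Step 6: x=[8.4708] v=[-1.7410]
Step 7: x=[8.2733] v=[-1.9749]
Step 8: x=[8.0549] v=[-2.1841]
Step 9: x=[7.8183] v=[-2.3660]
Step 10: x=[7.5665] v=[-2.5183]
Step 11: x=[7.3026] v=[-2.6391]
Step 12: x=[7.0299] v=[-2.7269]
Step 13: x=[6.7518] v=[-2.7806]
Step 14: x=[6.4718] v=[-2.7996]
Step 15: x=[6.1934] v=[-2.7836]
Step 16: x=[5.9201] v=[-2.7328]
Step 17: x=[5.6553] v=[-2.6478]
Step 18: x=[5.4023] v=[-2.5297]
Step 19: x=[5.1643] v=[-2.3800]
Step 20: x=[4.9443] v=[-2.2005]
Step 21: x=[4.7450] v=[-1.9935]
Step 22: x=[4.5688] v=[-1.7616]
Step 23: x=[4.4180] v=[-1.5077]
Step 24: x=[4.2945] v=[-1.2350]
Step 25: x=[4.1998] v=[-0.9468]
Step 26: x=[4.1351] v=[-0.6468]
Step 27: x=[4.1012] v=[-0.3387]
Step 28: x=[4.0986] v=[-0.0264]
Step 29: x=[4.1272] v=[0.2863]
First v>=0 after going negative at step 29, time=2.9000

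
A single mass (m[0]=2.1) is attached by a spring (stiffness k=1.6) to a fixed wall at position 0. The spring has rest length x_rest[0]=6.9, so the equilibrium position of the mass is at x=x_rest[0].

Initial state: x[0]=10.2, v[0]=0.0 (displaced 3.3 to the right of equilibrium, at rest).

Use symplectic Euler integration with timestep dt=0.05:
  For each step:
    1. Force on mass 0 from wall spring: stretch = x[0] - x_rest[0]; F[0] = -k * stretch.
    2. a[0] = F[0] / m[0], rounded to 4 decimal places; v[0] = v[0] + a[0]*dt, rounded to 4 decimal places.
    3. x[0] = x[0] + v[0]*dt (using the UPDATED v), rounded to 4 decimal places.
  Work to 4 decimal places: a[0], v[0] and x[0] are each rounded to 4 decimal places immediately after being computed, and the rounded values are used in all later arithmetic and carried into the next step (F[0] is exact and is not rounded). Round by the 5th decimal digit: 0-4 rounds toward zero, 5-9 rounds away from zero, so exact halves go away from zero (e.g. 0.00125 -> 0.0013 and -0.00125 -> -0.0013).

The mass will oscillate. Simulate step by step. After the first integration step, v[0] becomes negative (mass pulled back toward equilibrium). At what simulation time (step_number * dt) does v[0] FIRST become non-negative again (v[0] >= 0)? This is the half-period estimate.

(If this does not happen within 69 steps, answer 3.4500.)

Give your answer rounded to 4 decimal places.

Answer: 3.4500

Derivation:
Step 0: x=[10.2000] v=[0.0000]
Step 1: x=[10.1937] v=[-0.1257]
Step 2: x=[10.1811] v=[-0.2512]
Step 3: x=[10.1623] v=[-0.3762]
Step 4: x=[10.1373] v=[-0.5005]
Step 5: x=[10.1061] v=[-0.6238]
Step 6: x=[10.0688] v=[-0.7459]
Step 7: x=[10.0255] v=[-0.8666]
Step 8: x=[9.9762] v=[-0.9857]
Step 9: x=[9.9211] v=[-1.1029]
Step 10: x=[9.8602] v=[-1.2180]
Step 11: x=[9.7937] v=[-1.3308]
Step 12: x=[9.7217] v=[-1.4410]
Step 13: x=[9.6443] v=[-1.5485]
Step 14: x=[9.5617] v=[-1.6530]
Step 15: x=[9.4740] v=[-1.7544]
Step 16: x=[9.3814] v=[-1.8525]
Step 17: x=[9.2841] v=[-1.9470]
Step 18: x=[9.1822] v=[-2.0378]
Step 19: x=[9.0760] v=[-2.1247]
Step 20: x=[8.9656] v=[-2.2076]
Step 21: x=[8.8513] v=[-2.2863]
Step 22: x=[8.7333] v=[-2.3606]
Step 23: x=[8.6118] v=[-2.4304]
Step 24: x=[8.4870] v=[-2.4956]
Step 25: x=[8.3592] v=[-2.5561]
Step 26: x=[8.2286] v=[-2.6117]
Step 27: x=[8.0955] v=[-2.6623]
Step 28: x=[7.9601] v=[-2.7078]
Step 29: x=[7.8227] v=[-2.7482]
Step 30: x=[7.6835] v=[-2.7834]
Step 31: x=[7.5428] v=[-2.8133]
Step 32: x=[7.4009] v=[-2.8378]
Step 33: x=[7.2581] v=[-2.8569]
Step 34: x=[7.1146] v=[-2.8705]
Step 35: x=[6.9707] v=[-2.8787]
Step 36: x=[6.8266] v=[-2.8814]
Step 37: x=[6.6827] v=[-2.8786]
Step 38: x=[6.5392] v=[-2.8703]
Step 39: x=[6.3964] v=[-2.8566]
Step 40: x=[6.2545] v=[-2.8374]
Step 41: x=[6.1139] v=[-2.8128]
Step 42: x=[5.9748] v=[-2.7829]
Step 43: x=[5.8374] v=[-2.7477]
Step 44: x=[5.7020] v=[-2.7072]
Step 45: x=[5.5689] v=[-2.6616]
Step 46: x=[5.4384] v=[-2.6109]
Step 47: x=[5.3106] v=[-2.5552]
Step 48: x=[5.1859] v=[-2.4947]
Step 49: x=[5.0644] v=[-2.4294]
Step 50: x=[4.9464] v=[-2.3595]
Step 51: x=[4.8321] v=[-2.2851]
Step 52: x=[4.7218] v=[-2.2063]
Step 53: x=[4.6156] v=[-2.1233]
Step 54: x=[4.5138] v=[-2.0363]
Step 55: x=[4.4165] v=[-1.9454]
Step 56: x=[4.3240] v=[-1.8508]
Step 57: x=[4.2364] v=[-1.7527]
Step 58: x=[4.1538] v=[-1.6512]
Step 59: x=[4.0765] v=[-1.5466]
Step 60: x=[4.0046] v=[-1.4390]
Step 61: x=[3.9382] v=[-1.3287]
Step 62: x=[3.8774] v=[-1.2159]
Step 63: x=[3.8224] v=[-1.1008]
Step 64: x=[3.7732] v=[-0.9836]
Step 65: x=[3.7300] v=[-0.8645]
Step 66: x=[3.6928] v=[-0.7437]
Step 67: x=[3.6617] v=[-0.6215]
Step 68: x=[3.6368] v=[-0.4981]
Step 69: x=[3.6181] v=[-0.3738]
v[0] did not become non-negative within 69 steps; using fallback time=3.4500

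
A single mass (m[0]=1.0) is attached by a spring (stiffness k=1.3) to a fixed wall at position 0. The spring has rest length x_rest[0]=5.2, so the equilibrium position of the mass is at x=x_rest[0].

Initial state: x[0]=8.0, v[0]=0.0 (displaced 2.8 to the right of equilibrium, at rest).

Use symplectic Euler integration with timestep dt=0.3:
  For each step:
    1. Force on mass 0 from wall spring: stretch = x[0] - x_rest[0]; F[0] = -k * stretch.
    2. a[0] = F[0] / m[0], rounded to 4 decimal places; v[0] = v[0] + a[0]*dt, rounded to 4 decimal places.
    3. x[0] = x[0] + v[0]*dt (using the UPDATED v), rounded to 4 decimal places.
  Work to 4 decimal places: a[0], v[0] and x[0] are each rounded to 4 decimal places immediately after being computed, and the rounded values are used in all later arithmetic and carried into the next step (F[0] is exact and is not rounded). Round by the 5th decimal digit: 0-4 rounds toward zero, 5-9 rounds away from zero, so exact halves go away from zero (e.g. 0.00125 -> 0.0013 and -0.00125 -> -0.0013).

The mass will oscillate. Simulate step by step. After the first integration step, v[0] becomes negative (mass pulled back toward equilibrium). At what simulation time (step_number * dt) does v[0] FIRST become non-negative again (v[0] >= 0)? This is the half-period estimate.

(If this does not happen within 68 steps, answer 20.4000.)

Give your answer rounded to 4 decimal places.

Answer: 3.0000

Derivation:
Step 0: x=[8.0000] v=[0.0000]
Step 1: x=[7.6724] v=[-1.0920]
Step 2: x=[7.0555] v=[-2.0562]
Step 3: x=[6.2215] v=[-2.7799]
Step 4: x=[5.2680] v=[-3.1783]
Step 5: x=[4.3066] v=[-3.2048]
Step 6: x=[3.4497] v=[-2.8564]
Step 7: x=[2.7976] v=[-2.1738]
Step 8: x=[2.4265] v=[-1.2369]
Step 9: x=[2.3799] v=[-0.1552]
Step 10: x=[2.6633] v=[0.9446]
First v>=0 after going negative at step 10, time=3.0000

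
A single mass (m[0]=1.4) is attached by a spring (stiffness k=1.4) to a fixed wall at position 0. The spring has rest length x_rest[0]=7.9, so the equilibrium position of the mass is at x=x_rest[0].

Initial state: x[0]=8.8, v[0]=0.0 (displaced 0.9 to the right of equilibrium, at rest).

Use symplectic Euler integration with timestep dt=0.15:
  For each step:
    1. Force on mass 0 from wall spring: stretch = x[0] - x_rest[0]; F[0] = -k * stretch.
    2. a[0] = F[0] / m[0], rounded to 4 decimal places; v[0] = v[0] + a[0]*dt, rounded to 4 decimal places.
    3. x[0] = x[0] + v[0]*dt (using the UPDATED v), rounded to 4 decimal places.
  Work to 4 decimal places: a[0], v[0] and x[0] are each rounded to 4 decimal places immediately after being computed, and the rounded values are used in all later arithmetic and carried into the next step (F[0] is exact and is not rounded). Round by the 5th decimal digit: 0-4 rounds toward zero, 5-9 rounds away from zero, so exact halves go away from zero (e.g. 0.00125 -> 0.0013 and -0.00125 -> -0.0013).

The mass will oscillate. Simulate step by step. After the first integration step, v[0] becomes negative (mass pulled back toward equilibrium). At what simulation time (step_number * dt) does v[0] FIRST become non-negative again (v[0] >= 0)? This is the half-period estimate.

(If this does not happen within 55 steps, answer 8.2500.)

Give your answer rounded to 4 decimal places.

Step 0: x=[8.8000] v=[0.0000]
Step 1: x=[8.7798] v=[-0.1350]
Step 2: x=[8.7398] v=[-0.2670]
Step 3: x=[8.6809] v=[-0.3930]
Step 4: x=[8.6044] v=[-0.5101]
Step 5: x=[8.5120] v=[-0.6158]
Step 6: x=[8.4059] v=[-0.7076]
Step 7: x=[8.2884] v=[-0.7835]
Step 8: x=[8.1621] v=[-0.8418]
Step 9: x=[8.0299] v=[-0.8811]
Step 10: x=[7.8948] v=[-0.9006]
Step 11: x=[7.7598] v=[-0.8998]
Step 12: x=[7.6280] v=[-0.8788]
Step 13: x=[7.5023] v=[-0.8380]
Step 14: x=[7.3856] v=[-0.7783]
Step 15: x=[7.2804] v=[-0.7011]
Step 16: x=[7.1892] v=[-0.6082]
Step 17: x=[7.1140] v=[-0.5016]
Step 18: x=[7.0564] v=[-0.3837]
Step 19: x=[7.0178] v=[-0.2572]
Step 20: x=[6.9991] v=[-0.1249]
Step 21: x=[7.0006] v=[0.0102]
First v>=0 after going negative at step 21, time=3.1500

Answer: 3.1500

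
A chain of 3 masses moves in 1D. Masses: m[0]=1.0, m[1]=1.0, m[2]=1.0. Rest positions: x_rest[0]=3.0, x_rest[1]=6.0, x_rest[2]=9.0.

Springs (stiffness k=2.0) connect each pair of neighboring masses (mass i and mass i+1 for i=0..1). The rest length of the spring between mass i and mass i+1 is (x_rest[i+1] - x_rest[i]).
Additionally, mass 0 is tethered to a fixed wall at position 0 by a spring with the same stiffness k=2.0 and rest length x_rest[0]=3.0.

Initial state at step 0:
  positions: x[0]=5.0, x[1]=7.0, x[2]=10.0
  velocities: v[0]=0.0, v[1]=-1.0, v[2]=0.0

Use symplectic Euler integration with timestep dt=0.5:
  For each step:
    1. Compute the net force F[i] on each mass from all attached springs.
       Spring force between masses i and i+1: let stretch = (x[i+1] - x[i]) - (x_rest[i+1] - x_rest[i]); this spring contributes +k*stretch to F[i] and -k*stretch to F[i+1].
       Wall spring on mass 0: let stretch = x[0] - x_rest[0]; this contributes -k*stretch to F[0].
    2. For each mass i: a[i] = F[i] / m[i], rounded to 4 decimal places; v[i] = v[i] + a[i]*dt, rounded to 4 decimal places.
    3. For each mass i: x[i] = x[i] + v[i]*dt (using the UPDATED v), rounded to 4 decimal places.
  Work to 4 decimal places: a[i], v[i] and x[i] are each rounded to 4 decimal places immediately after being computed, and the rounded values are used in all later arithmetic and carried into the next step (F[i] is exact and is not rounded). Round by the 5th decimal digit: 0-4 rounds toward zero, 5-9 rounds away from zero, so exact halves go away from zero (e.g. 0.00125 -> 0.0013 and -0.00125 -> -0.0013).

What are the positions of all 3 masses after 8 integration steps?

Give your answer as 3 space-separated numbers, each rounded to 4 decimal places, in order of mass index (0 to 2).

Step 0: x=[5.0000 7.0000 10.0000] v=[0.0000 -1.0000 0.0000]
Step 1: x=[3.5000 7.0000 10.0000] v=[-3.0000 0.0000 0.0000]
Step 2: x=[2.0000 6.7500 10.0000] v=[-3.0000 -0.5000 0.0000]
Step 3: x=[1.8750 5.7500 9.8750] v=[-0.2500 -2.0000 -0.2500]
Step 4: x=[2.7500 4.8750 9.1875] v=[1.7500 -1.7500 -1.3750]
Step 5: x=[3.3125 5.0938 7.8438] v=[1.1250 0.4375 -2.6875]
Step 6: x=[3.1094 5.7969 6.6251] v=[-0.4062 1.4062 -2.4375]
Step 7: x=[2.6954 5.5704 6.4923] v=[-0.8281 -0.4531 -0.2657]
Step 8: x=[2.3712 4.3673 7.3985] v=[-0.6485 -2.4062 1.8124]

Answer: 2.3712 4.3673 7.3985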